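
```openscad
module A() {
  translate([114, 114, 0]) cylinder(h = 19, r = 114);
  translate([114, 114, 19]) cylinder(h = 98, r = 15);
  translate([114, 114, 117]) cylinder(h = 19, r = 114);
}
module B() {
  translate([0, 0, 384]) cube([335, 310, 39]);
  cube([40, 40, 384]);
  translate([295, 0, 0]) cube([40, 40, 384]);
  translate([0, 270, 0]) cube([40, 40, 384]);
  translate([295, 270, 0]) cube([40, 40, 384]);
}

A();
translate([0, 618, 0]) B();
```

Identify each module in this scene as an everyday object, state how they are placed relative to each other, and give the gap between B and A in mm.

The stool's nearest face is 390 mm from the spool's +y face.

A is a spool. B is a stool. The stool is on the floor beside the spool on its +y side. The gap between the stool and the spool is 390 mm.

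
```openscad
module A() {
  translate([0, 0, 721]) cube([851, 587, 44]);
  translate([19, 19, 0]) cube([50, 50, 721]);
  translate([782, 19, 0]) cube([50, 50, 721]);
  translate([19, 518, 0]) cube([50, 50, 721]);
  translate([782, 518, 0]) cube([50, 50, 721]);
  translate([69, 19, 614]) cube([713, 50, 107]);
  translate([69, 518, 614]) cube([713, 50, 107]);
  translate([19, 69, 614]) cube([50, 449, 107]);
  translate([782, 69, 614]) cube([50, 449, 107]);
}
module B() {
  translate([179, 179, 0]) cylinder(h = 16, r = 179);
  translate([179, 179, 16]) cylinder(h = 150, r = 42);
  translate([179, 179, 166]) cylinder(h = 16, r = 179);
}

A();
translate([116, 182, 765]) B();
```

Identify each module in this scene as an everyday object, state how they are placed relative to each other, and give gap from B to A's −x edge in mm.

The spool's min-x is at 116; the table's min-x is 0; gap = 116 mm.

A is a table. B is a spool. The spool is on top of the table. The gap from the spool to the table's −x edge is 116 mm.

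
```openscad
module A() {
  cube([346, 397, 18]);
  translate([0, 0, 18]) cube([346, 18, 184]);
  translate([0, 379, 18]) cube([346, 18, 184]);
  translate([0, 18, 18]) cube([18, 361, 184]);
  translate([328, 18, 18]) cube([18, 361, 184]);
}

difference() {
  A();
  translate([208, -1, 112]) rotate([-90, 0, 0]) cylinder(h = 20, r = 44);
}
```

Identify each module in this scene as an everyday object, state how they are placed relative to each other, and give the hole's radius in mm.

A is an open box. The open box has a circular hole through its front wall. The hole's radius is 44 mm.

The subtracted cylinder has r = 44 mm.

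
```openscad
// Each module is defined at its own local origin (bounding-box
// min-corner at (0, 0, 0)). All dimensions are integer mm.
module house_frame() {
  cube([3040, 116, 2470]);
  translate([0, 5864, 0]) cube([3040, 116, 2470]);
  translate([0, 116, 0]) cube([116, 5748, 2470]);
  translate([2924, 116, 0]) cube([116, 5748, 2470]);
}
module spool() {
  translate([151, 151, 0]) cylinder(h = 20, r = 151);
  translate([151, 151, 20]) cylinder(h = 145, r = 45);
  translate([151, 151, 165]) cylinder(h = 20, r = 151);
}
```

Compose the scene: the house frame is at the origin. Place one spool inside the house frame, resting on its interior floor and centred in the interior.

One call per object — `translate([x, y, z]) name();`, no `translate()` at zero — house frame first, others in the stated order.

house_frame();
translate([1369, 2839, 0]) spool();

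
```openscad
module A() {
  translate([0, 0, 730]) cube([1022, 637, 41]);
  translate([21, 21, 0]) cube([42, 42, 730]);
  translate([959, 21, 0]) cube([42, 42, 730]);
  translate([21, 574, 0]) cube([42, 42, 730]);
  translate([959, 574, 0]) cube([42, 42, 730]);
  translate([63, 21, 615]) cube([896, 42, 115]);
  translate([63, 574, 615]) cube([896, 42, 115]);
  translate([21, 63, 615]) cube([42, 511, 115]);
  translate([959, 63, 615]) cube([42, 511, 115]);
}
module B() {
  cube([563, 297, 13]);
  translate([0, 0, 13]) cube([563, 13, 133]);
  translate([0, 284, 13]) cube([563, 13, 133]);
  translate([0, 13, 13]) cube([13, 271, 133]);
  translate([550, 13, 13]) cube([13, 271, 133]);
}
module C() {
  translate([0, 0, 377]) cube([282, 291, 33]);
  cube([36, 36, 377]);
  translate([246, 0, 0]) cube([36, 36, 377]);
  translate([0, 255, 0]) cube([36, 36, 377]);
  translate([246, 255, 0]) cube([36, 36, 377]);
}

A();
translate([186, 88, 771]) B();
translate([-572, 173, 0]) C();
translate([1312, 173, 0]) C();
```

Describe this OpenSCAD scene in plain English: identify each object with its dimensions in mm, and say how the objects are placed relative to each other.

A is a rectangular dining table. The top is 1022×637×41 mm with its upper surface at z = 771 mm. It stands on four 42×42 mm square legs, each inset 21 mm from the nearest pair of top edges, running from the floor to the underside of the top. Four apron rails, 42 mm thick and 115 mm tall, run between adjacent legs with their top edges flush with the underside of the top and their outer faces flush with the legs' outer faces.

B is an open storage box with external size 563×297×146 mm and wall thickness 13 mm (the base is also 13 mm thick). The base covers the whole footprint; the four walls stand on the base, with the y-facing walls full-width and the x-facing walls fitting between their inner faces.

C is a simple wooden stool: a rectangular seat 282 mm (x) by 291 mm (y), 33 mm thick, top face at z = 410 mm, on four square legs, each 36×36 mm in cross-section. The legs rest on z = 0, each flush with a corner of the seat.

The open box is on top of the table. Two stools sit around the table at the −x, +x sides.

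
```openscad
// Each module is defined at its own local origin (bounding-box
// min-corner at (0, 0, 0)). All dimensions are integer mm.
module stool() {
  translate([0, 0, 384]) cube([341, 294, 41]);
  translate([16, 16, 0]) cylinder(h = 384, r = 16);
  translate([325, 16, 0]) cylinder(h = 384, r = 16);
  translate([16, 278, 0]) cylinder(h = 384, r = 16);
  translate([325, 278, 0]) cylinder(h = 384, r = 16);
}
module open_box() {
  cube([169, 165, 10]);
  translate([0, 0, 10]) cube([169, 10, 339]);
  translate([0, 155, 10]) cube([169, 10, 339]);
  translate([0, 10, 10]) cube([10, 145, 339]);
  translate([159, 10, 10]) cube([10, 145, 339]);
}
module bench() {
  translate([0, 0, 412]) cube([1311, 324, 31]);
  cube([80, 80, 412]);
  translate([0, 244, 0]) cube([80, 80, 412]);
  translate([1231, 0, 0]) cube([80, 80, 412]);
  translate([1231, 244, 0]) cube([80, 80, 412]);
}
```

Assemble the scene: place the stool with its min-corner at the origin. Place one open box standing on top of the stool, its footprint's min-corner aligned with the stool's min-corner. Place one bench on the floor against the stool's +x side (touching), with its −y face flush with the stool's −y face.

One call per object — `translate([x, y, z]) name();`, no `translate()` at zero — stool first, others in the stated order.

stool();
translate([0, 0, 425]) open_box();
translate([341, 0, 0]) bench();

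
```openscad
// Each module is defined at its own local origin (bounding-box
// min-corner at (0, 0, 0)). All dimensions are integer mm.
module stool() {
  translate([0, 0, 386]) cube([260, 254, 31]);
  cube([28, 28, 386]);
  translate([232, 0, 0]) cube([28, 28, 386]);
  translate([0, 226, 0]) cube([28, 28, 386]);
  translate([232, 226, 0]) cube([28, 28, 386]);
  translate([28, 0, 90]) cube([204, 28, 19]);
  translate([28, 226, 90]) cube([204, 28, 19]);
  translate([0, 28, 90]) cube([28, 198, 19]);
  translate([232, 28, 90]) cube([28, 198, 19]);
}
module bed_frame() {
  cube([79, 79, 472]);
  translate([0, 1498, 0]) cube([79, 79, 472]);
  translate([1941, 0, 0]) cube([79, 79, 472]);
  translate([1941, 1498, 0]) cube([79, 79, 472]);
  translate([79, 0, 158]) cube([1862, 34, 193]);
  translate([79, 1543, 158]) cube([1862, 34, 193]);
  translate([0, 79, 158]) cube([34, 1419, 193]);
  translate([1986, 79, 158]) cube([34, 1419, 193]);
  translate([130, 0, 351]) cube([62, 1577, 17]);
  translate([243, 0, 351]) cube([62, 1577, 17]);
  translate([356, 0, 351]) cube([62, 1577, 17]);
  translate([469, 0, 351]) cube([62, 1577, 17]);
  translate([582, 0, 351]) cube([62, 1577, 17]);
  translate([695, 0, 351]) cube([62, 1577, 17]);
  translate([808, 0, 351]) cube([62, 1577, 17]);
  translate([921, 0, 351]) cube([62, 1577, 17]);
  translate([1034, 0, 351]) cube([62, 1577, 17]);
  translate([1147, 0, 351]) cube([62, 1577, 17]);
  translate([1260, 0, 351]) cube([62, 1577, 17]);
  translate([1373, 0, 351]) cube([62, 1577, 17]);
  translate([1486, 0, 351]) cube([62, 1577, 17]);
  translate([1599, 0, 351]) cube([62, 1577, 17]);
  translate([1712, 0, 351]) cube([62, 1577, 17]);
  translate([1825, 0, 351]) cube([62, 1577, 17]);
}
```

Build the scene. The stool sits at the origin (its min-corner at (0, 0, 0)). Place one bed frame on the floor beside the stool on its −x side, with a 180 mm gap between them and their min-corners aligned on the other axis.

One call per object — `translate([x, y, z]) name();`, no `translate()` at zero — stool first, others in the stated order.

stool();
translate([-2200, 0, 0]) bed_frame();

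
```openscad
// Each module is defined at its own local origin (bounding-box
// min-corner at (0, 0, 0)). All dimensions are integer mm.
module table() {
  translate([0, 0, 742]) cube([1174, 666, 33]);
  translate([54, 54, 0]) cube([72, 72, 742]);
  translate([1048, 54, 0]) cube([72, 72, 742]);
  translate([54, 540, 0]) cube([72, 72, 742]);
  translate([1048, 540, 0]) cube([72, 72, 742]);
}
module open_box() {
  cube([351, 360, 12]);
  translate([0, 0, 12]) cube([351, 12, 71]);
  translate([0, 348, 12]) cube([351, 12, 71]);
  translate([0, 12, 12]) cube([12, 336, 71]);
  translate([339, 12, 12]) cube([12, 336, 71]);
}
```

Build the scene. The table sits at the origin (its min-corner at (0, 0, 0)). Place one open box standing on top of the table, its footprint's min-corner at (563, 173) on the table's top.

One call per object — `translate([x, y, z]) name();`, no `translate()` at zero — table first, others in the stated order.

table();
translate([563, 173, 775]) open_box();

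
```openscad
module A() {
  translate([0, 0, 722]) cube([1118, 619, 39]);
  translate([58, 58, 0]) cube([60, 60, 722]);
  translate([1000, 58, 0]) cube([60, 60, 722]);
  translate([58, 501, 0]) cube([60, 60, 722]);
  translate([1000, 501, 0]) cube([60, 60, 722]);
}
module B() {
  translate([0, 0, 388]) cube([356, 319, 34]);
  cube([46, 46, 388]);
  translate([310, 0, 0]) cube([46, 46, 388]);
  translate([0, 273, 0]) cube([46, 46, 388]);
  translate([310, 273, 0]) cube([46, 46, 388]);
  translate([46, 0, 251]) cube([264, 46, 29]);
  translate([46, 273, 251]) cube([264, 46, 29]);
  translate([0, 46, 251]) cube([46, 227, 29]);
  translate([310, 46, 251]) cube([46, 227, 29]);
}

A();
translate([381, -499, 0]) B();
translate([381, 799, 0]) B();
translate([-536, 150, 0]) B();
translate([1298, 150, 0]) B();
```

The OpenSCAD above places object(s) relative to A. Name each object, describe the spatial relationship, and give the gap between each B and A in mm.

Each stool's nearest face is 180 mm from the table's bounding box.

A is a table. B is a stool. Four stools sit around the table at the −y, +y, −x, +x sides. The gap between each stool and the table is 180 mm.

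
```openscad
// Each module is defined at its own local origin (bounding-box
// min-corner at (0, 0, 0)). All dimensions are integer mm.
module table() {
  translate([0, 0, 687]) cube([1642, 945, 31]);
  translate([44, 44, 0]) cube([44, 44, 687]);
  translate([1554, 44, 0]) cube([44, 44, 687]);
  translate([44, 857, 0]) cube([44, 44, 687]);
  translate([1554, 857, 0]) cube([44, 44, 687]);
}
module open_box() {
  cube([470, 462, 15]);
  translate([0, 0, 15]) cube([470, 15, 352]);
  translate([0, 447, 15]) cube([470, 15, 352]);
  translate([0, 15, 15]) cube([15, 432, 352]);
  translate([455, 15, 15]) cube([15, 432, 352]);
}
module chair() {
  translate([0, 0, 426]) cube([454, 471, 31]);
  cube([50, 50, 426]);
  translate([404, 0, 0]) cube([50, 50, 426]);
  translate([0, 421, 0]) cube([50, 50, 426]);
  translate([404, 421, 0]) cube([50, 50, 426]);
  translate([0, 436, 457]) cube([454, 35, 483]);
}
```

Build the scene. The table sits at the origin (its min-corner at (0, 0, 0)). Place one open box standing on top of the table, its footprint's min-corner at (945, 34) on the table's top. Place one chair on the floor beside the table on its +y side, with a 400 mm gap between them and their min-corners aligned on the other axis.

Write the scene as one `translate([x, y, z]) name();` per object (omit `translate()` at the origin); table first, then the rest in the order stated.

table();
translate([945, 34, 718]) open_box();
translate([0, 1345, 0]) chair();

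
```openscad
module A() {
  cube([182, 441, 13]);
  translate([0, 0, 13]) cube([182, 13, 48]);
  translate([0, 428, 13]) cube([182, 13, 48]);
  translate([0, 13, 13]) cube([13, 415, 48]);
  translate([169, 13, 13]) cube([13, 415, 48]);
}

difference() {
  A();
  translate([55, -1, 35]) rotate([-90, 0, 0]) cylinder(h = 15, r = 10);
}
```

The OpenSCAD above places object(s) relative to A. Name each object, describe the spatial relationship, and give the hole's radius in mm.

A is an open box. The open box has a circular hole through its front wall. The hole's radius is 10 mm.

The subtracted cylinder has r = 10 mm.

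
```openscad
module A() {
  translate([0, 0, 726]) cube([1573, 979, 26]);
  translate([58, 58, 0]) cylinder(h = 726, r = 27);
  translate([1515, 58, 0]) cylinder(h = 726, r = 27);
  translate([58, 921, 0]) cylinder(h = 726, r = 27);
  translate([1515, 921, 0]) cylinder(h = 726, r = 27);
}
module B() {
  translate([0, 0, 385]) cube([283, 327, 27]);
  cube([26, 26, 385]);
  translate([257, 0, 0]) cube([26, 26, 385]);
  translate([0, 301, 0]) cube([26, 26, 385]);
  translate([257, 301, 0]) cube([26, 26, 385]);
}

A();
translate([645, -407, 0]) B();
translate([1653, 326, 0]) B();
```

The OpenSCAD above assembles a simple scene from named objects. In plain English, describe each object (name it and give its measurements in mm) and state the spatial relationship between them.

A is a rectangular dining table. The top is 1573×979×26 mm with its upper surface at z = 752 mm. It stands on four round legs of 54 mm diameter, each leg's bounding box inset 31 mm from the nearest pair of top edges, running from the floor to the underside of the top.

B is a four-legged stool. The seat is a 283×327×27 mm slab whose top surface is at z = 412 mm; four square legs, each 26×26 mm in cross-section, run from the floor (z = 0) to the underside of the seat, each flush with a corner of the seat.

Two stools sit around the table at the −y, +x sides.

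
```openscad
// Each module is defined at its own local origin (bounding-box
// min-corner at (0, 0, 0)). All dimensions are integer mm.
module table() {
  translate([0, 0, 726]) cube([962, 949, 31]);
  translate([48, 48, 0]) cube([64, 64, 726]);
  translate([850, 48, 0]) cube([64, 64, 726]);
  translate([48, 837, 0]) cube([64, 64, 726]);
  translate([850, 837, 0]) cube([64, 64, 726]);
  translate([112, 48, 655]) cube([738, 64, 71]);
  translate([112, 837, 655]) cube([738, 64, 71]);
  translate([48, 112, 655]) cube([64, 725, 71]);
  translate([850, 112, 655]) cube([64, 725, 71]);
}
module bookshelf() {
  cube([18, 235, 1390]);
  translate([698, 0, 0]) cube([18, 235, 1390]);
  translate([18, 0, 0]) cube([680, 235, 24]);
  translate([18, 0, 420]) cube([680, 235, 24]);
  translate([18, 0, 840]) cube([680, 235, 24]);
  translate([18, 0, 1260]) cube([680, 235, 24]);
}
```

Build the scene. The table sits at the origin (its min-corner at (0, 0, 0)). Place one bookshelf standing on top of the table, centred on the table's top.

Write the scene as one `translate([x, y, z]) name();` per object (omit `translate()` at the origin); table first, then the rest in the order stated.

table();
translate([123, 357, 757]) bookshelf();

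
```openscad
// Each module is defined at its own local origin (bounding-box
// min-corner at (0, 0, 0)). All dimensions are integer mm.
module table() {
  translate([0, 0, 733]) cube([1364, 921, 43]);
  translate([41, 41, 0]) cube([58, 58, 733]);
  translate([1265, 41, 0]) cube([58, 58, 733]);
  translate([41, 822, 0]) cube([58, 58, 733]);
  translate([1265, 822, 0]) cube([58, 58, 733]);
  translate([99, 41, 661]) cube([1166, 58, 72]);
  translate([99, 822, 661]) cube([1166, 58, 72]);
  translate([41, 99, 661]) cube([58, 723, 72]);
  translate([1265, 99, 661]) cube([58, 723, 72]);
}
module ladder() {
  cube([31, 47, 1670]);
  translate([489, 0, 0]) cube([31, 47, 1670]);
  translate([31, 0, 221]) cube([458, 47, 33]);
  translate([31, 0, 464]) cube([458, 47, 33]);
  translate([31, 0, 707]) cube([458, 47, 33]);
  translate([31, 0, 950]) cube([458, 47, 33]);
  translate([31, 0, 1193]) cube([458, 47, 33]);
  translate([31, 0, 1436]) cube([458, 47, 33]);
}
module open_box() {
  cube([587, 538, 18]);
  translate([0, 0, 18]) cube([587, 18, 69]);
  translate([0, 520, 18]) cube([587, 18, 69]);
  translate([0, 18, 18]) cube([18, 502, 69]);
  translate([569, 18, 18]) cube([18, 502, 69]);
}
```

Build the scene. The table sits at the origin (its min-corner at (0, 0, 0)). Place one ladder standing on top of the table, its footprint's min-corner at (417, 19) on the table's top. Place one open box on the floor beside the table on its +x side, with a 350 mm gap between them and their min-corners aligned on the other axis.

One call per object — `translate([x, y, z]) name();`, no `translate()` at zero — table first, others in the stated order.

table();
translate([417, 19, 776]) ladder();
translate([1714, 0, 0]) open_box();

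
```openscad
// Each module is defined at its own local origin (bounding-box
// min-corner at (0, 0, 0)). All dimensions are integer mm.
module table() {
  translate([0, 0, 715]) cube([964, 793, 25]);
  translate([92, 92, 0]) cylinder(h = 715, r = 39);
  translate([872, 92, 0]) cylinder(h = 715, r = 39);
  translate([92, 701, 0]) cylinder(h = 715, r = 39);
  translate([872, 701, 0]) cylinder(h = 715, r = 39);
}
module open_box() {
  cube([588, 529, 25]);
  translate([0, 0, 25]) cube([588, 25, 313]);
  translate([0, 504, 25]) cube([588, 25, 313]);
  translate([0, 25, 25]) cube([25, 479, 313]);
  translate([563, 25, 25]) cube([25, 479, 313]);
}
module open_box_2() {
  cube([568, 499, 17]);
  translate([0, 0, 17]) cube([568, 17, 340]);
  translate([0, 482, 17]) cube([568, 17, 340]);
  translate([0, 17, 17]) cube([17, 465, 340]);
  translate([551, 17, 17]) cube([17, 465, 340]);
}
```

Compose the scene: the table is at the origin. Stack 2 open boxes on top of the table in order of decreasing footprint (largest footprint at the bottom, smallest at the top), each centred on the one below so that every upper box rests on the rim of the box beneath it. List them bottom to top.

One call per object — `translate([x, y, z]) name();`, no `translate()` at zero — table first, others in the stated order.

table();
translate([188, 132, 740]) open_box();
translate([198, 147, 1078]) open_box_2();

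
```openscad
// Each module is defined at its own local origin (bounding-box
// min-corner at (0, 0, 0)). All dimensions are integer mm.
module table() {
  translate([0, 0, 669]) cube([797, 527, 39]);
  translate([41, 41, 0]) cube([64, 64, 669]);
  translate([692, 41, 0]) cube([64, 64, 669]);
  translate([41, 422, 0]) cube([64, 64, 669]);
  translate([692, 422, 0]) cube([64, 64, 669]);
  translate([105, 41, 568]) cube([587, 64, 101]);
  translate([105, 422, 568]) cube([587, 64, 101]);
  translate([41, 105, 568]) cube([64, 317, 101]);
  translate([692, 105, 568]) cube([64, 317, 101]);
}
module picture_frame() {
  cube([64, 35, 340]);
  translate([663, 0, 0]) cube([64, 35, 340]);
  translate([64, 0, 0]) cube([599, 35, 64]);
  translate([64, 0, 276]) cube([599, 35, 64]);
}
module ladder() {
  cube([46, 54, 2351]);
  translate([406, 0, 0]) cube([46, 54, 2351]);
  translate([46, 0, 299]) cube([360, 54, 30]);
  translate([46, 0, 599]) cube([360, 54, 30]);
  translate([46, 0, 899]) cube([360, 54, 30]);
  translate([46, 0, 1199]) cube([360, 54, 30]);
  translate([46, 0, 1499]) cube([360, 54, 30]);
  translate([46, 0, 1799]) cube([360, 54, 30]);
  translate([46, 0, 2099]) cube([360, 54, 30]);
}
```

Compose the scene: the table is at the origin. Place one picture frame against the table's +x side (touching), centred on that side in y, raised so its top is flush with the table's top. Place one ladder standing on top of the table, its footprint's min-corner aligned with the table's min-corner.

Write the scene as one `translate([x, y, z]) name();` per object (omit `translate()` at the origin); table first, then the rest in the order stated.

table();
translate([797, 246, 368]) picture_frame();
translate([0, 0, 708]) ladder();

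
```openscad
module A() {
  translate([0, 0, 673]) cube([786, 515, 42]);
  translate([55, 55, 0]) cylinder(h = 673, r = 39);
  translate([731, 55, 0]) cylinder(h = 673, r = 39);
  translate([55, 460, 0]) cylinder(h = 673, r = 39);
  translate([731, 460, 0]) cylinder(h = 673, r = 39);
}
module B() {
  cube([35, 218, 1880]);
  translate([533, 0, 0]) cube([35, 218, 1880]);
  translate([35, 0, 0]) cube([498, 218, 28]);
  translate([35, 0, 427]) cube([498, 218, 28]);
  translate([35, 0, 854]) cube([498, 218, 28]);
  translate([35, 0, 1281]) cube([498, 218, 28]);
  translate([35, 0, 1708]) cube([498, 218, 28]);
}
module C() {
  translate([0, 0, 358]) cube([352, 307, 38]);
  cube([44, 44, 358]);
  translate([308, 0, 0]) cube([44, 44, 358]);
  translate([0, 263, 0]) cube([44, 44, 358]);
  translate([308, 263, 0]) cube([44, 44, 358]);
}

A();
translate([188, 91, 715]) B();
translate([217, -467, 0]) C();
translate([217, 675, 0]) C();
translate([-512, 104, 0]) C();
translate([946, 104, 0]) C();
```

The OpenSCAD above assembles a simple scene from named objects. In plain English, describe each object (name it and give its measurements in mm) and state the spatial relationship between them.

A is a table with a 786×515 mm rectangular top, 42 mm thick, top surface at z = 715 mm, supported by four round legs of 78 mm diameter, each leg's bounding box inset 16 mm from the nearest pair of top edges, running from the floor.

B is an open bookshelf. Two side panels, each 35 mm thick, 218 mm deep and 1880 mm tall, stand 568 mm apart (outside-to-outside). Between them sit 5 shelves, each 28 mm thick and 218 mm deep, spanning the full gap between the sides. The bottom shelf rests on the floor (its underside at z = 0) and the clear gap between one shelf's top and the next shelf's underside is 399 mm.

C is a four-legged stool. The seat is 352×307 mm, 38 mm thick, top at z = 396 mm. It stands on four square legs, each 44×44 mm in cross-section, from z = 0 to the seat underside, each flush with a corner of the seat.

The bookshelf is on top of the table. Four stools sit around the table at the −y, +y, −x, +x sides.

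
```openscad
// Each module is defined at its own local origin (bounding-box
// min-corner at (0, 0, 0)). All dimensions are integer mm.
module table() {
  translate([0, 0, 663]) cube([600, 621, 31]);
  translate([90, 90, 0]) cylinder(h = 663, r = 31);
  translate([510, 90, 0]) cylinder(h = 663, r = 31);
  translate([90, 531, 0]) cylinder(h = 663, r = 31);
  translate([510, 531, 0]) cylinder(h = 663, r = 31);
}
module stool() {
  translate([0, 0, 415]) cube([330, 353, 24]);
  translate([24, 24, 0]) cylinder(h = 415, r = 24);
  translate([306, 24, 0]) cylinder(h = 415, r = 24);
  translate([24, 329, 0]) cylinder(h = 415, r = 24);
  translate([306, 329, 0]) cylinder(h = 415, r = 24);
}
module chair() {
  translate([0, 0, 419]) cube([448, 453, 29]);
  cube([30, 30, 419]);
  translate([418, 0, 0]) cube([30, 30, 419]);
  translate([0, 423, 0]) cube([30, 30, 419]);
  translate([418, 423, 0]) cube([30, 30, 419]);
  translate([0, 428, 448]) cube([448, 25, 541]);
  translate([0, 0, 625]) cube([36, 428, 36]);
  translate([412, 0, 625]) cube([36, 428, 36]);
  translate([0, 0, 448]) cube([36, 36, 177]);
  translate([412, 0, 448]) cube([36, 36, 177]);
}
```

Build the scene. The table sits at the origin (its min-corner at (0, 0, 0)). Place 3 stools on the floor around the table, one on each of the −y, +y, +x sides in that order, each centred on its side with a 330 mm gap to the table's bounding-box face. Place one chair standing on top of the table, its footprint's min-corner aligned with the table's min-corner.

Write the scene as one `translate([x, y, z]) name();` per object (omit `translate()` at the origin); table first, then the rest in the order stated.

table();
translate([135, -683, 0]) stool();
translate([135, 951, 0]) stool();
translate([930, 134, 0]) stool();
translate([0, 0, 694]) chair();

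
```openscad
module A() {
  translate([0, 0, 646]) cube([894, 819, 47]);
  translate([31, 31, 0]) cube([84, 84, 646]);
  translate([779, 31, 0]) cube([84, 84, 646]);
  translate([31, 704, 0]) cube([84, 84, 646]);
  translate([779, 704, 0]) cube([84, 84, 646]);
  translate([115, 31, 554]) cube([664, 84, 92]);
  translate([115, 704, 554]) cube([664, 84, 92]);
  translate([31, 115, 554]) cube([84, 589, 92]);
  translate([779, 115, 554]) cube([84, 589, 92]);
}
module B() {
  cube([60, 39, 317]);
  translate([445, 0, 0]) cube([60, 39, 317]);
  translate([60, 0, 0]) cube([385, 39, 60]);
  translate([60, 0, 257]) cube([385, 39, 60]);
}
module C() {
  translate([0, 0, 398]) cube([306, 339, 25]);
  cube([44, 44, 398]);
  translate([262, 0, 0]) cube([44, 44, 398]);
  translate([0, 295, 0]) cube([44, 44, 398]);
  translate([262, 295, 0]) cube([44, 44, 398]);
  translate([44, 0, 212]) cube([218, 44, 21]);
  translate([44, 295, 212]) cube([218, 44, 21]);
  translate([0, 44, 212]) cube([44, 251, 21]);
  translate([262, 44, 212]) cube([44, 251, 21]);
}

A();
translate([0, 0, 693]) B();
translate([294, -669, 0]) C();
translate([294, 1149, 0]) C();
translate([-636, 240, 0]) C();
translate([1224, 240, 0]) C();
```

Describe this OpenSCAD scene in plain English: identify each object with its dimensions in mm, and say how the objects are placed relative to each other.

A is a table with a 894×819 mm rectangular top, 47 mm thick, top surface at z = 693 mm, supported by four 84×84 mm square legs, each inset 31 mm from the nearest pair of top edges, running from the floor. Four apron rails, 84 mm thick and 92 mm tall, run between adjacent legs with their top edges flush with the underside of the top and their outer faces flush with the legs' outer faces.

B is a picture frame with a 385×197 mm rectangular opening (x by z) and a uniform 60 mm border on every side. Frame depth is 39 mm along y. It is built from two vertical stiles running the full outside height and two horizontal rails spanning the gap between the stiles.

C is a four-legged stool. The seat is a 306×339×25 mm slab whose top surface is at z = 423 mm; four square legs, each 44×44 mm in cross-section, run from the floor (z = 0) to the underside of the seat, each flush with a corner of the seat. Four stretchers, 44 mm wide and 21 mm tall, connect adjacent legs with their undersides at z = 212 mm, each running between the inner faces of the legs it joins and aligned with the legs' outer faces on the other axis.

The picture frame is on top of the table. Four stools sit around the table at the −y, +y, −x, +x sides.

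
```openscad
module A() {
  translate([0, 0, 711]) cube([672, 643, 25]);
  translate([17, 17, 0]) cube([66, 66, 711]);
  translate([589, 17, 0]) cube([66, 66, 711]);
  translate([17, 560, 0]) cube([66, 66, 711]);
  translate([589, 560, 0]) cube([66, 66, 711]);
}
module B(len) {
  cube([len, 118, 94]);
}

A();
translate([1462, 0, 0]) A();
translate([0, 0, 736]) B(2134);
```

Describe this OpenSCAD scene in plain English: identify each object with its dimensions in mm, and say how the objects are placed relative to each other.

A is a table: top 672 mm (x) × 643 mm (y), 25 mm thick, upper face at z = 736 mm, on four 66×66 mm square legs, each inset 17 mm from the nearest pair of top edges, running from z = 0 to the bottom of the top.

B is a rectangular beam 2134 mm long (x), 118 mm deep (y), 94 mm thick (z).

The beam spans the tops of two tables placed 790 mm apart, resting at z = 736 mm.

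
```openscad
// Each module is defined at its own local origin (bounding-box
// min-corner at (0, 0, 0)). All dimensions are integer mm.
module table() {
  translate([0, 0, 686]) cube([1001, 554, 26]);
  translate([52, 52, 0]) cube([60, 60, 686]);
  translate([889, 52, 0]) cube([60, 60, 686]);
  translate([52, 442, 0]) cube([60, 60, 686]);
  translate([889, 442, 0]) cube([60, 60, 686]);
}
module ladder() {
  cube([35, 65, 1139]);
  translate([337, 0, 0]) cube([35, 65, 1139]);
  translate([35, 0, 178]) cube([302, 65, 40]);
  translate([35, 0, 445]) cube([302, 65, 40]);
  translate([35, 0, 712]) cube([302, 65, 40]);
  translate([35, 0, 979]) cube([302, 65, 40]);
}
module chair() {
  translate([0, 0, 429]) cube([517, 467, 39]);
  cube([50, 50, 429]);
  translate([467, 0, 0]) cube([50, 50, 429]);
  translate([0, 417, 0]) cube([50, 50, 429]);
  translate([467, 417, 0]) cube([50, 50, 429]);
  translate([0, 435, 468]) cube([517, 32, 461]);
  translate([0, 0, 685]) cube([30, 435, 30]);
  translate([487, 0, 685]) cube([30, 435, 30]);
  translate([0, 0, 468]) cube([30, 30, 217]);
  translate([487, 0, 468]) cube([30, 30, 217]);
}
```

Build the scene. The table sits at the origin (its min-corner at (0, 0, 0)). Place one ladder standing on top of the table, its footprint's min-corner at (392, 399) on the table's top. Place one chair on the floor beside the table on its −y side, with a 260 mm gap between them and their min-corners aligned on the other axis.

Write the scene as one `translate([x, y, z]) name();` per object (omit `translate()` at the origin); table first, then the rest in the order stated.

table();
translate([392, 399, 712]) ladder();
translate([0, -727, 0]) chair();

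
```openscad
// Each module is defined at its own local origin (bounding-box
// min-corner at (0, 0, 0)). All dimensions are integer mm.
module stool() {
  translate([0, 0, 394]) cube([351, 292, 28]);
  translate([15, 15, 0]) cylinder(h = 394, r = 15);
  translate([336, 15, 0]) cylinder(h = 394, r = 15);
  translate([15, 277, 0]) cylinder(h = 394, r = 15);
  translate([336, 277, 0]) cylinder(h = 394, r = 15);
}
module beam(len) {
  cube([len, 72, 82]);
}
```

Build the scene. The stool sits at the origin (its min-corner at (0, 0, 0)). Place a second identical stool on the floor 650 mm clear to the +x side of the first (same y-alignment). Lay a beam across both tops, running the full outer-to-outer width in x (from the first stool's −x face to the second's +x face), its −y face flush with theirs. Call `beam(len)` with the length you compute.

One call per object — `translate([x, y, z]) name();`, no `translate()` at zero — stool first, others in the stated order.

stool();
translate([1001, 0, 0]) stool();
translate([0, 0, 422]) beam(1352);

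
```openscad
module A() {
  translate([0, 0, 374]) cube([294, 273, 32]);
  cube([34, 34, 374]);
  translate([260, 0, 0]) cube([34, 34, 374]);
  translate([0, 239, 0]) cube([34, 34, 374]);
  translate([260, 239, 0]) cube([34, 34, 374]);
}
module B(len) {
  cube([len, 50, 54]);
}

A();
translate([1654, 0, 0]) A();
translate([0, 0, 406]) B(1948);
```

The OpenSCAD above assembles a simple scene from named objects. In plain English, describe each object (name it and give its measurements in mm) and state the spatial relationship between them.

A is a four-legged stool. The seat is 294×273 mm, 32 mm thick, top at z = 406 mm. It stands on four square legs, each 34×34 mm in cross-section, from z = 0 to the seat underside, each flush with a corner of the seat.

B is a rectangular beam 1948 mm long (x), 50 mm deep (y), 54 mm thick (z).

The beam spans the tops of two stools placed 1360 mm apart, resting at z = 406 mm.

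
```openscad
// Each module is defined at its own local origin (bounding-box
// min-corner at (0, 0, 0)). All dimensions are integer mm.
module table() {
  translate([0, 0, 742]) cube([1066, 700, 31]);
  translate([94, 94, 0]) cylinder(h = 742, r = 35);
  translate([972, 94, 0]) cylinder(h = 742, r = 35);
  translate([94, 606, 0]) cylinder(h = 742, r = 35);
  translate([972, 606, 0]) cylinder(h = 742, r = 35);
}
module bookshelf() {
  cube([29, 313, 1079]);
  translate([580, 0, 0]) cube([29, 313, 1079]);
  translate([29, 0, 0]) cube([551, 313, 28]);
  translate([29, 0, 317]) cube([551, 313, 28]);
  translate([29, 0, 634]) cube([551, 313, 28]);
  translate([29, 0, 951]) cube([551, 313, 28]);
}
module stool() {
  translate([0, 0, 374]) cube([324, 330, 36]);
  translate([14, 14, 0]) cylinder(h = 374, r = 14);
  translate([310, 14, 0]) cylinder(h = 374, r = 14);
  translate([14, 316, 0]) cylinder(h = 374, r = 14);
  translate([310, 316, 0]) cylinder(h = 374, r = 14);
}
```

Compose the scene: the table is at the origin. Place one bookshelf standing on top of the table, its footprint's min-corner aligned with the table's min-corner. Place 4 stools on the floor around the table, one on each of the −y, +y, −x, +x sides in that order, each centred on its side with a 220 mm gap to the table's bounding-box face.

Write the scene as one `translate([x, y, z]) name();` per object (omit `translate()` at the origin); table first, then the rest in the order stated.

table();
translate([0, 0, 773]) bookshelf();
translate([371, -550, 0]) stool();
translate([371, 920, 0]) stool();
translate([-544, 185, 0]) stool();
translate([1286, 185, 0]) stool();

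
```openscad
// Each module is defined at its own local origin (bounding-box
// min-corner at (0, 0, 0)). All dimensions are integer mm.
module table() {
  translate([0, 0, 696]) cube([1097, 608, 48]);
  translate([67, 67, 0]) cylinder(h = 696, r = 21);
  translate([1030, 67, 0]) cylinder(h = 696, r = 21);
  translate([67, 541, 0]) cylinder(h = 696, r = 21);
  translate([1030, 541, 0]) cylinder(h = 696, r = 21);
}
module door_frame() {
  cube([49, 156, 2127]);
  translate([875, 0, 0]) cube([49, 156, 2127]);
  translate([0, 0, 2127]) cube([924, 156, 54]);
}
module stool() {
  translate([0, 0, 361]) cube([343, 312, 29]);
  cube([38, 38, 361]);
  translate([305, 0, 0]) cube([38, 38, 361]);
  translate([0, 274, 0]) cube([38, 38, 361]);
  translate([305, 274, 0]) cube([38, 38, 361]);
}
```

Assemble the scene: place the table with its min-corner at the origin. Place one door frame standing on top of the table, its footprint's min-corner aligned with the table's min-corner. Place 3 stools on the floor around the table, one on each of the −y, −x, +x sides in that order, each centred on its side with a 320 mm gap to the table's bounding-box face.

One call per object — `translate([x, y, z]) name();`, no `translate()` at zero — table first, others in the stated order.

table();
translate([0, 0, 744]) door_frame();
translate([377, -632, 0]) stool();
translate([-663, 148, 0]) stool();
translate([1417, 148, 0]) stool();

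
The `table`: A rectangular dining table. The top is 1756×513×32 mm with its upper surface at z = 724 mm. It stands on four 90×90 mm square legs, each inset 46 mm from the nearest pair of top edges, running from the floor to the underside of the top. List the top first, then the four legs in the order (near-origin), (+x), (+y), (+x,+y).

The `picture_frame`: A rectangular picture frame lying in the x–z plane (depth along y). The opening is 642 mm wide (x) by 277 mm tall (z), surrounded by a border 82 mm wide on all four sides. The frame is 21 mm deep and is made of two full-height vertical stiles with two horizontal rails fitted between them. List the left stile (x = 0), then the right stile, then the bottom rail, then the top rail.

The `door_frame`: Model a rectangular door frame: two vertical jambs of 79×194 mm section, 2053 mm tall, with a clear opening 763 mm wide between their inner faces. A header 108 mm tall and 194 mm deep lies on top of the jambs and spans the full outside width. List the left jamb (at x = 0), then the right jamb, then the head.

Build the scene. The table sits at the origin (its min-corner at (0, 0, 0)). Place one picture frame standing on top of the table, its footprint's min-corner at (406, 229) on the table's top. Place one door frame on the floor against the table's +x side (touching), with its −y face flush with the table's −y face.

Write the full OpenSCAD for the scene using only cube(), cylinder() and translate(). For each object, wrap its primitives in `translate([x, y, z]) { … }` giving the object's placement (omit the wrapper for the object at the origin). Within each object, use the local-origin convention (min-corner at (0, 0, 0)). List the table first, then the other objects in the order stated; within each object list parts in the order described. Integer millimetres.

translate([0, 0, 692]) cube([1756, 513, 32]);
translate([46, 46, 0]) cube([90, 90, 692]);
translate([1620, 46, 0]) cube([90, 90, 692]);
translate([46, 377, 0]) cube([90, 90, 692]);
translate([1620, 377, 0]) cube([90, 90, 692]);
translate([406, 229, 724]) {
  cube([82, 21, 441]);
  translate([724, 0, 0]) cube([82, 21, 441]);
  translate([82, 0, 0]) cube([642, 21, 82]);
  translate([82, 0, 359]) cube([642, 21, 82]);
}
translate([1756, 0, 0]) {
  cube([79, 194, 2053]);
  translate([842, 0, 0]) cube([79, 194, 2053]);
  translate([0, 0, 2053]) cube([921, 194, 108]);
}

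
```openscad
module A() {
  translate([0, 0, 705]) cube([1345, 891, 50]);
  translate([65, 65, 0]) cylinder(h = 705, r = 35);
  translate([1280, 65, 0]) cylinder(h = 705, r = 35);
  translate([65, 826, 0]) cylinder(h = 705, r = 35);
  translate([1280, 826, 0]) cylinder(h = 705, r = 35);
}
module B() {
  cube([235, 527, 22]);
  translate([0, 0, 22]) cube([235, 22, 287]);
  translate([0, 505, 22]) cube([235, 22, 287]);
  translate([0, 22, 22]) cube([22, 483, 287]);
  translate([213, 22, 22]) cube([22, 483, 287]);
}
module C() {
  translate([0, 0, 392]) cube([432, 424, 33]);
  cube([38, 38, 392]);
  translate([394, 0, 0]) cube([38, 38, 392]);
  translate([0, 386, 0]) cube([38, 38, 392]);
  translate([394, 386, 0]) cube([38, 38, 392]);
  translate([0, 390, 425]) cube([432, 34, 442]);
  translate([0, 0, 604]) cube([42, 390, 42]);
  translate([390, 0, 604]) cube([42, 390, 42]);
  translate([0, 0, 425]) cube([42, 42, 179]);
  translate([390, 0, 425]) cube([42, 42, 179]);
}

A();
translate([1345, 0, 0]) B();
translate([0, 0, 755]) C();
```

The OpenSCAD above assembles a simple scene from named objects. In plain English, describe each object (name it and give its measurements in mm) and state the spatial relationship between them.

A is a table: top 1345 mm (x) × 891 mm (y), 50 mm thick, upper face at z = 755 mm, on four round legs of 70 mm diameter, each leg's bounding box inset 30 mm from the nearest pair of top edges, running from z = 0 to the bottom of the top.

B is an open storage box with external size 235×527×309 mm and wall thickness 22 mm (the base is also 22 mm thick). The base covers the whole footprint; the four walls stand on the base, with the y-facing walls full-width and the x-facing walls fitting between their inner faces.

C is a chair. The seat is a 432×424×33 mm slab with its top at z = 425 mm, on four 38×38 mm corner legs (flush with the seat edges, standing on z = 0). A flat backrest 34 mm thick, 442 mm tall, spans the full seat width and rises from the seat top along its +y edge, rear face flush with the rear of the seat. Two armrests of 42×42 mm section run along each side from the seat's front edge to the front of the backrest, top faces 221 mm above the seat top and outer faces flush with the seat's x-edges; a 42×42 mm post under the front of each armrest stands on the seat at the front corner.

The open box is against the table's +x side, with their −y faces flush. The chair is on top of the table.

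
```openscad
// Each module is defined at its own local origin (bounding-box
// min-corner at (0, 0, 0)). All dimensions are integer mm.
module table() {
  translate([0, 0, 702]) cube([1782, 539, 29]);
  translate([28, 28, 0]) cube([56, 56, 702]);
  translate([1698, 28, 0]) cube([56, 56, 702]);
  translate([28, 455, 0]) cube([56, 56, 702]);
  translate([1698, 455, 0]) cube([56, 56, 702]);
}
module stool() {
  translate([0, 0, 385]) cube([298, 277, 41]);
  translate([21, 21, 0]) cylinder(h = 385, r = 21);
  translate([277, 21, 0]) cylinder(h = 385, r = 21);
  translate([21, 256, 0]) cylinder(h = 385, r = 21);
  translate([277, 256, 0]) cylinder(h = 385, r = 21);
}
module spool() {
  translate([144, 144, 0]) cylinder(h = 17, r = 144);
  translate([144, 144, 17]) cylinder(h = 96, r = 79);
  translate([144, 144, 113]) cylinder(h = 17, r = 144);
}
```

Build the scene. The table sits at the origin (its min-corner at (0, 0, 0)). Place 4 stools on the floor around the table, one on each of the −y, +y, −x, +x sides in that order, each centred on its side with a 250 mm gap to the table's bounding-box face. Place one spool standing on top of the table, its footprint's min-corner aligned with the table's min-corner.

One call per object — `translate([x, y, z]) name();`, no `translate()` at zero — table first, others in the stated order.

table();
translate([742, -527, 0]) stool();
translate([742, 789, 0]) stool();
translate([-548, 131, 0]) stool();
translate([2032, 131, 0]) stool();
translate([0, 0, 731]) spool();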